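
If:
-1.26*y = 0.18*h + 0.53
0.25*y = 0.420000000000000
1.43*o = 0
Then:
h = -14.70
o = 0.00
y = 1.68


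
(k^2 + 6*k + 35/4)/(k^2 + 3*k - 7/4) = (2*k + 5)/(2*k - 1)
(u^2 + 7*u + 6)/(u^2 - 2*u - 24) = (u^2 + 7*u + 6)/(u^2 - 2*u - 24)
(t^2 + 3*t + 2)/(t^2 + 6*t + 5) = (t + 2)/(t + 5)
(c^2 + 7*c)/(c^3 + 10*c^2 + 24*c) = (c + 7)/(c^2 + 10*c + 24)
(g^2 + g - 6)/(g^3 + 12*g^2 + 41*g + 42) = (g - 2)/(g^2 + 9*g + 14)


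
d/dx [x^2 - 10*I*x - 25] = 2*x - 10*I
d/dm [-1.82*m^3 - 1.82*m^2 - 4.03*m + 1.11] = -5.46*m^2 - 3.64*m - 4.03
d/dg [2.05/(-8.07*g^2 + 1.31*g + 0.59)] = (33.087*g - 2.6855)/(-8.07*g^2 + 1.31*g + 0.59)^2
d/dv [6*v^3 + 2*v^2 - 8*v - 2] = 18*v^2 + 4*v - 8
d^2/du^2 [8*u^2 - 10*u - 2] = 16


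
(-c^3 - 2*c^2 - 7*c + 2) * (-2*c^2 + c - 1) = 2*c^5 + 3*c^4 + 13*c^3 - 9*c^2 + 9*c - 2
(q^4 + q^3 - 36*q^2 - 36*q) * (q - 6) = q^5 - 5*q^4 - 42*q^3 + 180*q^2 + 216*q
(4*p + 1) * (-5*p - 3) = -20*p^2 - 17*p - 3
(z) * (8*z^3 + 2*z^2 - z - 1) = 8*z^4 + 2*z^3 - z^2 - z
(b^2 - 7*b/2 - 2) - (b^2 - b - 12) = 10 - 5*b/2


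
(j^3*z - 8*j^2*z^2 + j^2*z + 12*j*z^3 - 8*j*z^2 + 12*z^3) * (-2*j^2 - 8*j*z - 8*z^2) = -2*j^5*z + 8*j^4*z^2 - 2*j^4*z + 32*j^3*z^3 + 8*j^3*z^2 - 32*j^2*z^4 + 32*j^2*z^3 - 96*j*z^5 - 32*j*z^4 - 96*z^5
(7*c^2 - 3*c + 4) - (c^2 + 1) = 6*c^2 - 3*c + 3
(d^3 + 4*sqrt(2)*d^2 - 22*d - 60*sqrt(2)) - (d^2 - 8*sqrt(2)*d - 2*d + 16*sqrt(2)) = d^3 - d^2 + 4*sqrt(2)*d^2 - 20*d + 8*sqrt(2)*d - 76*sqrt(2)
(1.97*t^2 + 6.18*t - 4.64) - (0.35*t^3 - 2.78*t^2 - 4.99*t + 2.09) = -0.35*t^3 + 4.75*t^2 + 11.17*t - 6.73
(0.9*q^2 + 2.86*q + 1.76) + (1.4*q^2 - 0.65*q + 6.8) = 2.3*q^2 + 2.21*q + 8.56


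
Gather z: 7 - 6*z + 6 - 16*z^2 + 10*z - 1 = -16*z^2 + 4*z + 12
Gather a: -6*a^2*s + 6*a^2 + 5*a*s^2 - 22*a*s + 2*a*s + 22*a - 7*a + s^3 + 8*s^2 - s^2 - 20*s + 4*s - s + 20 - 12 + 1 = a^2*(6 - 6*s) + a*(5*s^2 - 20*s + 15) + s^3 + 7*s^2 - 17*s + 9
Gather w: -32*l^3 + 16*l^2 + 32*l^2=-32*l^3 + 48*l^2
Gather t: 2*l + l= 3*l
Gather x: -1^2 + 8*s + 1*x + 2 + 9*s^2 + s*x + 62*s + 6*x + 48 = 9*s^2 + 70*s + x*(s + 7) + 49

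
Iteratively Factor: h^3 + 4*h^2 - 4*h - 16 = (h + 2)*(h^2 + 2*h - 8) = (h - 2)*(h + 2)*(h + 4)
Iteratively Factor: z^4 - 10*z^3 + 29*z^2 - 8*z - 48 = (z - 4)*(z^3 - 6*z^2 + 5*z + 12) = (z - 4)*(z + 1)*(z^2 - 7*z + 12) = (z - 4)*(z - 3)*(z + 1)*(z - 4)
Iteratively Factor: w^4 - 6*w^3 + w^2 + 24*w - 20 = (w - 2)*(w^3 - 4*w^2 - 7*w + 10) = (w - 2)*(w - 1)*(w^2 - 3*w - 10) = (w - 2)*(w - 1)*(w + 2)*(w - 5)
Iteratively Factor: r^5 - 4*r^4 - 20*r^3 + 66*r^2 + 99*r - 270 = (r - 2)*(r^4 - 2*r^3 - 24*r^2 + 18*r + 135) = (r - 2)*(r + 3)*(r^3 - 5*r^2 - 9*r + 45) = (r - 2)*(r + 3)^2*(r^2 - 8*r + 15) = (r - 5)*(r - 2)*(r + 3)^2*(r - 3)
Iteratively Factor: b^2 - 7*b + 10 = (b - 2)*(b - 5)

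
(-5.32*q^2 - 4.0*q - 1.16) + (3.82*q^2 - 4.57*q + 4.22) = -1.5*q^2 - 8.57*q + 3.06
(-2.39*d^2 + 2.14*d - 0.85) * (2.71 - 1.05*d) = 2.5095*d^3 - 8.7239*d^2 + 6.6919*d - 2.3035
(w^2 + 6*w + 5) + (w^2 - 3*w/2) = 2*w^2 + 9*w/2 + 5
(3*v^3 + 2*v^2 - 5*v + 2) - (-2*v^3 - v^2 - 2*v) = 5*v^3 + 3*v^2 - 3*v + 2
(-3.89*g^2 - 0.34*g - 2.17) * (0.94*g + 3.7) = -3.6566*g^3 - 14.7126*g^2 - 3.2978*g - 8.029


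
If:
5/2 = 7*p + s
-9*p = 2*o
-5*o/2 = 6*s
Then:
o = -90/71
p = 20/71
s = 75/142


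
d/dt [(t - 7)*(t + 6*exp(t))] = t + (t - 7)*(6*exp(t) + 1) + 6*exp(t)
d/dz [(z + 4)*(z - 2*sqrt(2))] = 2*z - 2*sqrt(2) + 4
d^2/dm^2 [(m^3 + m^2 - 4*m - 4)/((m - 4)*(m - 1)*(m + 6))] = 4*(33*m^5 - 51*m^4 + 185*m^3 - 534*m^2 + 1308*m - 2264)/(m^9 + 3*m^8 - 75*m^7 - 83*m^6 + 2094*m^5 - 1644*m^4 - 19592*m^3 + 50400*m^2 - 44928*m + 13824)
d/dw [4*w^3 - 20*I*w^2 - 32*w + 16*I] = 12*w^2 - 40*I*w - 32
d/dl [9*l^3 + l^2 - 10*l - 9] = 27*l^2 + 2*l - 10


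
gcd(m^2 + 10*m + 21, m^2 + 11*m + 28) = m + 7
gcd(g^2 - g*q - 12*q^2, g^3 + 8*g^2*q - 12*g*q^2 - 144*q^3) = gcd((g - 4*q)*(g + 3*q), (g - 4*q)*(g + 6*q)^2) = -g + 4*q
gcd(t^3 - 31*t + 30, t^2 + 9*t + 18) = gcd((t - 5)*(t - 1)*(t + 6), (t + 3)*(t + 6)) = t + 6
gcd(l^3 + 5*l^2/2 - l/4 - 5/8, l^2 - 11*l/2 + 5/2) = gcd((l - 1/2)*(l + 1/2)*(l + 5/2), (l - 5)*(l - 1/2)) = l - 1/2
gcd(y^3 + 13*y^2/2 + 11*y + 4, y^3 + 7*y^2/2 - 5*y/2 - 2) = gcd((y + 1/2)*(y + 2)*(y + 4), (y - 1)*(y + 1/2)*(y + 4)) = y^2 + 9*y/2 + 2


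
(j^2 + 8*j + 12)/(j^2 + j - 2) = (j + 6)/(j - 1)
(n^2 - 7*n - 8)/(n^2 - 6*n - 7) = (n - 8)/(n - 7)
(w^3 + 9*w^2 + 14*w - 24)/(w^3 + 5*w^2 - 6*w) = (w + 4)/w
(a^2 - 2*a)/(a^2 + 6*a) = (a - 2)/(a + 6)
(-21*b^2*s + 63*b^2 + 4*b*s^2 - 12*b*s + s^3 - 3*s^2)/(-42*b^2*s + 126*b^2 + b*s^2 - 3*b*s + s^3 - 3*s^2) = (-3*b + s)/(-6*b + s)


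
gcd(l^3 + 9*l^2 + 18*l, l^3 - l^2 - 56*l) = l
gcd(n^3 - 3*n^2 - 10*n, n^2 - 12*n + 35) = n - 5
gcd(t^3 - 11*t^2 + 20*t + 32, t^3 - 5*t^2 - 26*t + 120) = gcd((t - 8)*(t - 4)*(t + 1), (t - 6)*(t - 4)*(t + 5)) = t - 4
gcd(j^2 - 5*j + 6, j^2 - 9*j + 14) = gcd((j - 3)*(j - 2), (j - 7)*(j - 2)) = j - 2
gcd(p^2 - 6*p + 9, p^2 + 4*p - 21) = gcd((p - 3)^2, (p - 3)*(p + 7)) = p - 3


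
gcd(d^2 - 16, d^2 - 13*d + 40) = 1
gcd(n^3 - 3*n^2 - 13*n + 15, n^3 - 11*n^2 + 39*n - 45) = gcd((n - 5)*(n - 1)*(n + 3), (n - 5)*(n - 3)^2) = n - 5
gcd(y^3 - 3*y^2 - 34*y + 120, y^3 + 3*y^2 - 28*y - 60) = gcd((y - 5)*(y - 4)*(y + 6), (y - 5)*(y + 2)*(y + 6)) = y^2 + y - 30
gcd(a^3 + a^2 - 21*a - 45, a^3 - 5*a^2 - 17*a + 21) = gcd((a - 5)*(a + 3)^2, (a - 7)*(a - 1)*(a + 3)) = a + 3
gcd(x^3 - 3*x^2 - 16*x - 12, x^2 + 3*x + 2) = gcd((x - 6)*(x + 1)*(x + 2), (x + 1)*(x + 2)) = x^2 + 3*x + 2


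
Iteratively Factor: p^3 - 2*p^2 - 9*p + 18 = (p - 3)*(p^2 + p - 6) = (p - 3)*(p + 3)*(p - 2)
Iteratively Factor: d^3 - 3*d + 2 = (d - 1)*(d^2 + d - 2) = (d - 1)^2*(d + 2)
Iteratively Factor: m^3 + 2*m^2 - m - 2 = (m - 1)*(m^2 + 3*m + 2) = (m - 1)*(m + 1)*(m + 2)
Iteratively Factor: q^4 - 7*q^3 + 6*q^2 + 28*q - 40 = (q + 2)*(q^3 - 9*q^2 + 24*q - 20) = (q - 5)*(q + 2)*(q^2 - 4*q + 4) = (q - 5)*(q - 2)*(q + 2)*(q - 2)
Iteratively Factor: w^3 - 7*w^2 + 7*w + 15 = (w - 5)*(w^2 - 2*w - 3) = (w - 5)*(w - 3)*(w + 1)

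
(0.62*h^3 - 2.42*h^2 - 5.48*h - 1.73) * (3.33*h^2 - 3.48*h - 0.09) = 2.0646*h^5 - 10.2162*h^4 - 9.8826*h^3 + 13.5273*h^2 + 6.5136*h + 0.1557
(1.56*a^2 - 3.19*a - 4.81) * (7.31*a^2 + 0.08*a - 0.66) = 11.4036*a^4 - 23.1941*a^3 - 36.4459*a^2 + 1.7206*a + 3.1746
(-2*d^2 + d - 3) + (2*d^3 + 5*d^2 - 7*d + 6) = 2*d^3 + 3*d^2 - 6*d + 3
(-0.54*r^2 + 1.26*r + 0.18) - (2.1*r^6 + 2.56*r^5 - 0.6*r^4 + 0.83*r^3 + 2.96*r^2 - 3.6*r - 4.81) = -2.1*r^6 - 2.56*r^5 + 0.6*r^4 - 0.83*r^3 - 3.5*r^2 + 4.86*r + 4.99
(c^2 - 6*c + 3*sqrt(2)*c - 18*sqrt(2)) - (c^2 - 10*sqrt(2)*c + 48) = -6*c + 13*sqrt(2)*c - 48 - 18*sqrt(2)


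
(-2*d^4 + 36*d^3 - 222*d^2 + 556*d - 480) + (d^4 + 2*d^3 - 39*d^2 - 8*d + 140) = -d^4 + 38*d^3 - 261*d^2 + 548*d - 340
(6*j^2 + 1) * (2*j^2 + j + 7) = 12*j^4 + 6*j^3 + 44*j^2 + j + 7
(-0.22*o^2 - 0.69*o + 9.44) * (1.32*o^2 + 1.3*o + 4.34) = -0.2904*o^4 - 1.1968*o^3 + 10.609*o^2 + 9.2774*o + 40.9696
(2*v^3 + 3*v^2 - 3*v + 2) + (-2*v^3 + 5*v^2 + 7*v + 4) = 8*v^2 + 4*v + 6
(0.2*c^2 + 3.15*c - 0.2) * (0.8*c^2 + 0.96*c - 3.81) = 0.16*c^4 + 2.712*c^3 + 2.102*c^2 - 12.1935*c + 0.762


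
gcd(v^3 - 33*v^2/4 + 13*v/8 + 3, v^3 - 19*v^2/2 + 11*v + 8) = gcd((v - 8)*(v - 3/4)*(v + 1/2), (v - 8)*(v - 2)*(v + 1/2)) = v^2 - 15*v/2 - 4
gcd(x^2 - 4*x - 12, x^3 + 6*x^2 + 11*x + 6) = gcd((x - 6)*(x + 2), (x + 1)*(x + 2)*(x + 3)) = x + 2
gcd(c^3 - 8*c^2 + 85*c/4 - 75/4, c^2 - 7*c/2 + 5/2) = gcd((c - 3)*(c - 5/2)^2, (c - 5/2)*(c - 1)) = c - 5/2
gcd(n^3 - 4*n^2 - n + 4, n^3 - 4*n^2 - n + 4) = n^3 - 4*n^2 - n + 4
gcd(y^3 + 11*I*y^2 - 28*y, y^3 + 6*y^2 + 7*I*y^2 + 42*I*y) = y^2 + 7*I*y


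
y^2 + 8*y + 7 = (y + 1)*(y + 7)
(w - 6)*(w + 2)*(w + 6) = w^3 + 2*w^2 - 36*w - 72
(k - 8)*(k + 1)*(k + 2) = k^3 - 5*k^2 - 22*k - 16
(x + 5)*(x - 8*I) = x^2 + 5*x - 8*I*x - 40*I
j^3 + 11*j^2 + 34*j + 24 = (j + 1)*(j + 4)*(j + 6)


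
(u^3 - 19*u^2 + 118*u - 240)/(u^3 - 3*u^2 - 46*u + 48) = (u^2 - 11*u + 30)/(u^2 + 5*u - 6)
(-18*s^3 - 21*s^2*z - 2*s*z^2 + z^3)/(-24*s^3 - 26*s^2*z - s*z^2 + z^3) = (3*s + z)/(4*s + z)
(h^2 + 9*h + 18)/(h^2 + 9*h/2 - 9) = 2*(h + 3)/(2*h - 3)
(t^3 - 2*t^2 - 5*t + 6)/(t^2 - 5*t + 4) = (t^2 - t - 6)/(t - 4)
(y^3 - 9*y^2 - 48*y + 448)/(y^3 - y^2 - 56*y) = (y - 8)/y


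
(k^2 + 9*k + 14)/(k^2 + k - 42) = (k + 2)/(k - 6)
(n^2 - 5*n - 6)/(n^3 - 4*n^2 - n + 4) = (n - 6)/(n^2 - 5*n + 4)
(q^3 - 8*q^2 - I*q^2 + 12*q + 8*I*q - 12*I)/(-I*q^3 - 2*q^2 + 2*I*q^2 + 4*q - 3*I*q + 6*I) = (I*q^2 + q*(1 - 6*I) - 6)/(q^2 - 2*I*q + 3)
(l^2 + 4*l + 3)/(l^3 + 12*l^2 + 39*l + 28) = (l + 3)/(l^2 + 11*l + 28)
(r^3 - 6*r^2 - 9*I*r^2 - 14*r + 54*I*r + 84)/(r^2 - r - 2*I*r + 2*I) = (r^2 - r*(6 + 7*I) + 42*I)/(r - 1)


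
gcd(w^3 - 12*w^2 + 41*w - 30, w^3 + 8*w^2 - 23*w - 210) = w - 5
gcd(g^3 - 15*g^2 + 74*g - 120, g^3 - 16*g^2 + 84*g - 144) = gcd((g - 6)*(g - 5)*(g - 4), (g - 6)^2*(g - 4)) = g^2 - 10*g + 24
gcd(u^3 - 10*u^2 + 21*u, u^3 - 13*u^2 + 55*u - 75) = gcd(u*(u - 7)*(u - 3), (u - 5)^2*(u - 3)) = u - 3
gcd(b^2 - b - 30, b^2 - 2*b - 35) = b + 5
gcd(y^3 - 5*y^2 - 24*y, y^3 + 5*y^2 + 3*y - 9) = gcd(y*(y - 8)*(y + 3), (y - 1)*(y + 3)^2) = y + 3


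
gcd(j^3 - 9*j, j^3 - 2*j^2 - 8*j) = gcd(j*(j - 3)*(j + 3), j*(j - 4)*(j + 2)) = j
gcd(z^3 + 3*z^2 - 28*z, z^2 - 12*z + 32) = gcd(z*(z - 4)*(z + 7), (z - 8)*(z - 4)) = z - 4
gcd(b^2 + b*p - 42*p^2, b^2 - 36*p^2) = -b + 6*p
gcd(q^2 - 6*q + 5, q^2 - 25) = q - 5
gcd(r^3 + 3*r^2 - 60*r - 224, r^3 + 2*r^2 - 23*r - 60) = r + 4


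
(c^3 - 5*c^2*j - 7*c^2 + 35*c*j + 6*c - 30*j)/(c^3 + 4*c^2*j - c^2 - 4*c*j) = (c^2 - 5*c*j - 6*c + 30*j)/(c*(c + 4*j))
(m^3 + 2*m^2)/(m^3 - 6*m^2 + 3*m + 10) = m^2*(m + 2)/(m^3 - 6*m^2 + 3*m + 10)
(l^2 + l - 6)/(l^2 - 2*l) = (l + 3)/l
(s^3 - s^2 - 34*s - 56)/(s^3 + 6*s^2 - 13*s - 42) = (s^2 - 3*s - 28)/(s^2 + 4*s - 21)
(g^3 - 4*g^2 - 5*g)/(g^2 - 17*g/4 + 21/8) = 8*g*(g^2 - 4*g - 5)/(8*g^2 - 34*g + 21)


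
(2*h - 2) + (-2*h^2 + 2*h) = -2*h^2 + 4*h - 2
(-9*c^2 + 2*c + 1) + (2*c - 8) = -9*c^2 + 4*c - 7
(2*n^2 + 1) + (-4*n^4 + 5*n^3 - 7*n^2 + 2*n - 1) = -4*n^4 + 5*n^3 - 5*n^2 + 2*n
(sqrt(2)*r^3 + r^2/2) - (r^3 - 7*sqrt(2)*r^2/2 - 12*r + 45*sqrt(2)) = -r^3 + sqrt(2)*r^3 + r^2/2 + 7*sqrt(2)*r^2/2 + 12*r - 45*sqrt(2)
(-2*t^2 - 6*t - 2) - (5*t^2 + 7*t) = -7*t^2 - 13*t - 2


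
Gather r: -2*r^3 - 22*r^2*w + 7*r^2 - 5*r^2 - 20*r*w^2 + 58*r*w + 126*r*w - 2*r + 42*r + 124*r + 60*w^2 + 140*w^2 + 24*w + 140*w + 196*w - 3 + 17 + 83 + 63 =-2*r^3 + r^2*(2 - 22*w) + r*(-20*w^2 + 184*w + 164) + 200*w^2 + 360*w + 160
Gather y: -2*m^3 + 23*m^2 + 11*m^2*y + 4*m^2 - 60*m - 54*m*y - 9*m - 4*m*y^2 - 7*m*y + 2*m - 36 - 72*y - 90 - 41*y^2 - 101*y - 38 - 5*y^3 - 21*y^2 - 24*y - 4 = -2*m^3 + 27*m^2 - 67*m - 5*y^3 + y^2*(-4*m - 62) + y*(11*m^2 - 61*m - 197) - 168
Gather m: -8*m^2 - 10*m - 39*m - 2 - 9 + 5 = -8*m^2 - 49*m - 6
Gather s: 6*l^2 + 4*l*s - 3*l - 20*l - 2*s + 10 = 6*l^2 - 23*l + s*(4*l - 2) + 10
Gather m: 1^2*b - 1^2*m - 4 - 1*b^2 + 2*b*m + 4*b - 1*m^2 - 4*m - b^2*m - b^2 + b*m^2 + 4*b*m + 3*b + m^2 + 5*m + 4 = -2*b^2 + b*m^2 + 8*b + m*(-b^2 + 6*b)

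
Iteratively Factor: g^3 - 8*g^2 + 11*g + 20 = (g - 5)*(g^2 - 3*g - 4) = (g - 5)*(g + 1)*(g - 4)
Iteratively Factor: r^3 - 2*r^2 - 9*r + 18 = (r - 3)*(r^2 + r - 6) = (r - 3)*(r - 2)*(r + 3)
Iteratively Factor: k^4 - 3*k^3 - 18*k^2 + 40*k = (k - 2)*(k^3 - k^2 - 20*k) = (k - 2)*(k + 4)*(k^2 - 5*k) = k*(k - 2)*(k + 4)*(k - 5)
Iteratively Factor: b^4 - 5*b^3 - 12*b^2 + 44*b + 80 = (b + 2)*(b^3 - 7*b^2 + 2*b + 40) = (b - 4)*(b + 2)*(b^2 - 3*b - 10) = (b - 4)*(b + 2)^2*(b - 5)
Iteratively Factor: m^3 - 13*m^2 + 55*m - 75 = (m - 5)*(m^2 - 8*m + 15) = (m - 5)^2*(m - 3)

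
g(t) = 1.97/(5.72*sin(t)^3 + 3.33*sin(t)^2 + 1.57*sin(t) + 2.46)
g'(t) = 1.97*(-17.16*sin(t)^2*cos(t) - 6.66*sin(t)*cos(t) - 1.57*cos(t))/(5.72*sin(t)^3 + 3.33*sin(t)^2 + 1.57*sin(t) + 2.46)^2 = (-13.1202*sin(t) + 16.9026*cos(2*t) - 19.9955)*cos(t)/(5.72*sin(t)^3 + 3.33*sin(t)^2 + 1.57*sin(t) + 2.46)^2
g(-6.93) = 1.34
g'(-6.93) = -2.75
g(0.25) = 0.63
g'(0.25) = -0.83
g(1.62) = 0.15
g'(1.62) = 0.01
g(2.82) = 0.57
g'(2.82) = 0.84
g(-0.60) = 1.23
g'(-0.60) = -2.07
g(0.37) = 0.53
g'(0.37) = -0.82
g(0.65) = 0.33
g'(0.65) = -0.54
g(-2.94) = 0.88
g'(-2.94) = 0.36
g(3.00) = 0.71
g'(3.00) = 0.73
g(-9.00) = 1.00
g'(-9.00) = 0.80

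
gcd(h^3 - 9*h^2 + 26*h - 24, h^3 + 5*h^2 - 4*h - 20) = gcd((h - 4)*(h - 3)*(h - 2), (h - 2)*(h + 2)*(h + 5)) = h - 2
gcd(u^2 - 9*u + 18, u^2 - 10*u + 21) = u - 3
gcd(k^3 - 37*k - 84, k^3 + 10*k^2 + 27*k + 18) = k + 3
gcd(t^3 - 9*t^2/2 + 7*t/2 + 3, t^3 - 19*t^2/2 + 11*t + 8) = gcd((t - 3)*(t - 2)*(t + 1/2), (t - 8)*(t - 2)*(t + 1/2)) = t^2 - 3*t/2 - 1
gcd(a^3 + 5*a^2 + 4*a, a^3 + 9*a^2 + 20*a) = a^2 + 4*a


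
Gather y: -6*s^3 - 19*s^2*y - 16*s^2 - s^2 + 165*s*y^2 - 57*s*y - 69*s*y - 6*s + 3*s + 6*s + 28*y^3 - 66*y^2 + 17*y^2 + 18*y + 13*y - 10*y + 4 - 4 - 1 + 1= -6*s^3 - 17*s^2 + 3*s + 28*y^3 + y^2*(165*s - 49) + y*(-19*s^2 - 126*s + 21)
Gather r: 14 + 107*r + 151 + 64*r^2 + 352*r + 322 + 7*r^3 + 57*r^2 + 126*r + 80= 7*r^3 + 121*r^2 + 585*r + 567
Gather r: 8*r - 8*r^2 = -8*r^2 + 8*r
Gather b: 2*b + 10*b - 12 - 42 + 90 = 12*b + 36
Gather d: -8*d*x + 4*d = d*(4 - 8*x)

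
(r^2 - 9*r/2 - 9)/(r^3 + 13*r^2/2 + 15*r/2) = (r - 6)/(r*(r + 5))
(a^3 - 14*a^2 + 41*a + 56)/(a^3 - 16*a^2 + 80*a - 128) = (a^2 - 6*a - 7)/(a^2 - 8*a + 16)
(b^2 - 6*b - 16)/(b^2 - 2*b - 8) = (b - 8)/(b - 4)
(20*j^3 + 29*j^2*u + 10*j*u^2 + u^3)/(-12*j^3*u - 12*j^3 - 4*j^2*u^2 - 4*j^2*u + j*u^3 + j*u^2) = (20*j^3 + 29*j^2*u + 10*j*u^2 + u^3)/(j*(-12*j^2*u - 12*j^2 - 4*j*u^2 - 4*j*u + u^3 + u^2))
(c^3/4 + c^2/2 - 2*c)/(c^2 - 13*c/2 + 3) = c*(c^2 + 2*c - 8)/(2*(2*c^2 - 13*c + 6))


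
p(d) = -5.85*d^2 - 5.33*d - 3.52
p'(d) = -11.7*d - 5.33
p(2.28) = -46.08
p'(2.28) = -32.01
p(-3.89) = -71.31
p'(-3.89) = 40.18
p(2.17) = -42.63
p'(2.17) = -30.72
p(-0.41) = -2.32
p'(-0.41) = -0.53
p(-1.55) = -9.31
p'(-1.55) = 12.80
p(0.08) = -3.98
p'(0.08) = -6.27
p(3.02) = -72.97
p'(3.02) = -40.66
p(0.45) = -7.10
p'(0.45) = -10.60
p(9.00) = -525.34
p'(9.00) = -110.63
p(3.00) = -72.16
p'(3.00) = -40.43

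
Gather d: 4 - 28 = -24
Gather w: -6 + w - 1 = w - 7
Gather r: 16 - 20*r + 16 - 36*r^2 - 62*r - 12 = -36*r^2 - 82*r + 20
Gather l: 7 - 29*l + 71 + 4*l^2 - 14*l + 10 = 4*l^2 - 43*l + 88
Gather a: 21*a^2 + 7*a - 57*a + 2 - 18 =21*a^2 - 50*a - 16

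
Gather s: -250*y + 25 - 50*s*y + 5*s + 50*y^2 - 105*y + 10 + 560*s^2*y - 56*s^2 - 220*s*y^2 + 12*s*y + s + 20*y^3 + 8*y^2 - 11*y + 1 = s^2*(560*y - 56) + s*(-220*y^2 - 38*y + 6) + 20*y^3 + 58*y^2 - 366*y + 36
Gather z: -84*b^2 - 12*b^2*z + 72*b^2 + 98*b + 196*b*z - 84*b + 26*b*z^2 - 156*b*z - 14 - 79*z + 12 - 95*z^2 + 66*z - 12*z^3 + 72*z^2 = -12*b^2 + 14*b - 12*z^3 + z^2*(26*b - 23) + z*(-12*b^2 + 40*b - 13) - 2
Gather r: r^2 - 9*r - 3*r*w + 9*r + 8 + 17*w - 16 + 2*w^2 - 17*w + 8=r^2 - 3*r*w + 2*w^2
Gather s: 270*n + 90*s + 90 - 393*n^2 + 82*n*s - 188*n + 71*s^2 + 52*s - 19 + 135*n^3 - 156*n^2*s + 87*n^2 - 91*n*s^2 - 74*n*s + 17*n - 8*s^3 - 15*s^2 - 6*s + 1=135*n^3 - 306*n^2 + 99*n - 8*s^3 + s^2*(56 - 91*n) + s*(-156*n^2 + 8*n + 136) + 72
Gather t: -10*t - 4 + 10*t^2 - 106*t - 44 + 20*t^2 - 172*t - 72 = 30*t^2 - 288*t - 120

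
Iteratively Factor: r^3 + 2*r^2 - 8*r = (r - 2)*(r^2 + 4*r) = (r - 2)*(r + 4)*(r)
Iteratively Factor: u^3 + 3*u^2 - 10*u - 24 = (u + 4)*(u^2 - u - 6) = (u + 2)*(u + 4)*(u - 3)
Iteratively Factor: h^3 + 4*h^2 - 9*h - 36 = (h - 3)*(h^2 + 7*h + 12) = (h - 3)*(h + 3)*(h + 4)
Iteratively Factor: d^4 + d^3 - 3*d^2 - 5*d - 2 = (d - 2)*(d^3 + 3*d^2 + 3*d + 1) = (d - 2)*(d + 1)*(d^2 + 2*d + 1) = (d - 2)*(d + 1)^2*(d + 1)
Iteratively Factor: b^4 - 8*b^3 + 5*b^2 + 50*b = (b - 5)*(b^3 - 3*b^2 - 10*b) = (b - 5)^2*(b^2 + 2*b) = (b - 5)^2*(b + 2)*(b)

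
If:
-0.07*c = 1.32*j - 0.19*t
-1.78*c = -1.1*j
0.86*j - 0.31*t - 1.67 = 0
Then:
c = -0.76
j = -1.22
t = -8.78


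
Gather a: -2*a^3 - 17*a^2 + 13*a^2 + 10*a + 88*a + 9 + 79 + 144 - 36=-2*a^3 - 4*a^2 + 98*a + 196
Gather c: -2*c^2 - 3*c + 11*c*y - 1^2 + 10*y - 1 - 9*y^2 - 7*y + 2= -2*c^2 + c*(11*y - 3) - 9*y^2 + 3*y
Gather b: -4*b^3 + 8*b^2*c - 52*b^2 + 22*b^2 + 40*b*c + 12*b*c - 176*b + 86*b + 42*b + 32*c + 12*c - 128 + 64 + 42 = -4*b^3 + b^2*(8*c - 30) + b*(52*c - 48) + 44*c - 22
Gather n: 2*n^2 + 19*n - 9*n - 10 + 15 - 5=2*n^2 + 10*n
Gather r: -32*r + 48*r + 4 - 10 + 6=16*r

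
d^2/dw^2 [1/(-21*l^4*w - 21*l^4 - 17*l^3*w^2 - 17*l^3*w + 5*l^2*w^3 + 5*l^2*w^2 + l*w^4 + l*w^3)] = 2*((17*l^2 - 15*l*w - 5*l - 6*w^2 - 3*w)*(21*l^3*w + 21*l^3 + 17*l^2*w^2 + 17*l^2*w - 5*l*w^3 - 5*l*w^2 - w^4 - w^3) - (-21*l^3 - 34*l^2*w - 17*l^2 + 15*l*w^2 + 10*l*w + 4*w^3 + 3*w^2)^2)/(l*(21*l^3*w + 21*l^3 + 17*l^2*w^2 + 17*l^2*w - 5*l*w^3 - 5*l*w^2 - w^4 - w^3)^3)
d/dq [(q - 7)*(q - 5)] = 2*q - 12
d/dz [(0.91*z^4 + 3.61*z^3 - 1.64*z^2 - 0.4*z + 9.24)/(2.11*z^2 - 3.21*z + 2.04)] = (3.8402*z^5 - 1.1462*z^4 - 15.7506*z^3 + 28.2016*z^2 - 45.684*z + 28.8444)/(4.4521*z^4 - 13.5462*z^3 + 18.9129*z^2 - 13.0968*z + 4.1616)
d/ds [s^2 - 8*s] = 2*s - 8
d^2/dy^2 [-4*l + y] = 0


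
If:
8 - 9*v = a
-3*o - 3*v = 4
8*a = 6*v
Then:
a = 8/13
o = -28/13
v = 32/39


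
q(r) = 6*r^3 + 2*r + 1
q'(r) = 18*r^2 + 2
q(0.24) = 1.56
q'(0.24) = 3.04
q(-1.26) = -13.52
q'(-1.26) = 30.58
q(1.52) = 25.11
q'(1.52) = 43.59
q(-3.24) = -209.55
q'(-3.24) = 190.96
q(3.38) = 239.45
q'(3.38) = 207.64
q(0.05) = 1.10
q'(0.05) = 2.04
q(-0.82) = -3.95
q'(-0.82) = 14.10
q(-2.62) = -112.15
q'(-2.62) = 125.56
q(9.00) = 4393.00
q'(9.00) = 1460.00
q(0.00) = 1.00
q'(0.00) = 2.00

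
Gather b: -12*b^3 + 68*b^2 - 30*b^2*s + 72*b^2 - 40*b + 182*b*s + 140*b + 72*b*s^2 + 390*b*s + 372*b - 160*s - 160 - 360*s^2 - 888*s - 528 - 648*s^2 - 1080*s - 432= -12*b^3 + b^2*(140 - 30*s) + b*(72*s^2 + 572*s + 472) - 1008*s^2 - 2128*s - 1120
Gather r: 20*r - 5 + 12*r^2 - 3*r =12*r^2 + 17*r - 5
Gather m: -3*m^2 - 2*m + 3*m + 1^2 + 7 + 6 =-3*m^2 + m + 14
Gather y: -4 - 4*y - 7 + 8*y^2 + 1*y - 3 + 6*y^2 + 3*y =14*y^2 - 14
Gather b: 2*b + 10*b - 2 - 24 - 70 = 12*b - 96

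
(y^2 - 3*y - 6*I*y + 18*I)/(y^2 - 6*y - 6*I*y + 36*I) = (y - 3)/(y - 6)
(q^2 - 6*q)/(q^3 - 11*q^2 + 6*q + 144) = q/(q^2 - 5*q - 24)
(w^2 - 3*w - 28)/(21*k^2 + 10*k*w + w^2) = (w^2 - 3*w - 28)/(21*k^2 + 10*k*w + w^2)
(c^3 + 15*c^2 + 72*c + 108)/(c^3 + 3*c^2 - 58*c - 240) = (c^2 + 9*c + 18)/(c^2 - 3*c - 40)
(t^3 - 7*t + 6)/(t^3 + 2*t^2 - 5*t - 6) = (t - 1)/(t + 1)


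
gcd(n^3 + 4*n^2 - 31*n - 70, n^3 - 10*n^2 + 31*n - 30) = n - 5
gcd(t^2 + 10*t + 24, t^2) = 1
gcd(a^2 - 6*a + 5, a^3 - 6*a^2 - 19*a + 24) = a - 1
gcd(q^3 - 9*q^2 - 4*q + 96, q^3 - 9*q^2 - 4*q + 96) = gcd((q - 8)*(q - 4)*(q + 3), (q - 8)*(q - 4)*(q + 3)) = q^3 - 9*q^2 - 4*q + 96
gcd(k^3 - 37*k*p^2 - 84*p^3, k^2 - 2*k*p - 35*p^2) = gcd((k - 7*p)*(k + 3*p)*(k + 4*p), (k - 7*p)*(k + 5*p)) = -k + 7*p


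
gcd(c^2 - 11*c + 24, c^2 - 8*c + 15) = c - 3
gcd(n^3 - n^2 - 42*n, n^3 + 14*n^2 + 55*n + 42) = n + 6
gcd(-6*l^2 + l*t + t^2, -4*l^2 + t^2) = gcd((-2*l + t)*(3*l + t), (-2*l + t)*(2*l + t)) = -2*l + t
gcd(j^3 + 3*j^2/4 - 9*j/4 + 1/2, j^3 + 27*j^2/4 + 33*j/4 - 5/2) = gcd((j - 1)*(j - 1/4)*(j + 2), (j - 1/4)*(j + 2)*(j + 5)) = j^2 + 7*j/4 - 1/2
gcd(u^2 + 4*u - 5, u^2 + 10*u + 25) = u + 5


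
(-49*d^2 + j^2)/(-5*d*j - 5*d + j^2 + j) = (49*d^2 - j^2)/(5*d*j + 5*d - j^2 - j)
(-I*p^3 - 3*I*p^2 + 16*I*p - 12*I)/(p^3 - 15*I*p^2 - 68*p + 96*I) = I*(-p^3 - 3*p^2 + 16*p - 12)/(p^3 - 15*I*p^2 - 68*p + 96*I)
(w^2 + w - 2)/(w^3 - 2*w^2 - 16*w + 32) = (w^2 + w - 2)/(w^3 - 2*w^2 - 16*w + 32)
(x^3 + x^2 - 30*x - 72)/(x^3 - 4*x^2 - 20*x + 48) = (x + 3)/(x - 2)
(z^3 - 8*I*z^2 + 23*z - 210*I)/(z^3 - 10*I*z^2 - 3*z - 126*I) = (z + 5*I)/(z + 3*I)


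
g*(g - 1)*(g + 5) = g^3 + 4*g^2 - 5*g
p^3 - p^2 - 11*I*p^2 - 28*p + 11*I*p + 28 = (p - 1)*(p - 7*I)*(p - 4*I)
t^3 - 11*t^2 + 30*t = t*(t - 6)*(t - 5)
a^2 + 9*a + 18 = (a + 3)*(a + 6)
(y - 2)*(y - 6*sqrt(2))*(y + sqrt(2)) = y^3 - 5*sqrt(2)*y^2 - 2*y^2 - 12*y + 10*sqrt(2)*y + 24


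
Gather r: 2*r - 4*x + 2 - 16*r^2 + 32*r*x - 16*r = -16*r^2 + r*(32*x - 14) - 4*x + 2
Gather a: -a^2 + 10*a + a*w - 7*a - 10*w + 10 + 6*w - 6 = -a^2 + a*(w + 3) - 4*w + 4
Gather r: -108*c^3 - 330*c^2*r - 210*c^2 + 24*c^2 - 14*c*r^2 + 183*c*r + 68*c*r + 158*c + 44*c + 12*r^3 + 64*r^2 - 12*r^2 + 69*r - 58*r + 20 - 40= -108*c^3 - 186*c^2 + 202*c + 12*r^3 + r^2*(52 - 14*c) + r*(-330*c^2 + 251*c + 11) - 20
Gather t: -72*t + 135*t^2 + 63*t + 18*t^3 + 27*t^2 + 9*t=18*t^3 + 162*t^2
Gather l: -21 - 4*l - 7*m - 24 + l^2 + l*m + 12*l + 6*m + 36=l^2 + l*(m + 8) - m - 9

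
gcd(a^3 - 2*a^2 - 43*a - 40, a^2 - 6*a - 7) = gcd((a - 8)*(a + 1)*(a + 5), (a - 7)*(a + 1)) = a + 1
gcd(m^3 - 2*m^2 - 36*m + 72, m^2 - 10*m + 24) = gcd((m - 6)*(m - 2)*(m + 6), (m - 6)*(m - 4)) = m - 6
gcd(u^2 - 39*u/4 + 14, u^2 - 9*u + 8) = u - 8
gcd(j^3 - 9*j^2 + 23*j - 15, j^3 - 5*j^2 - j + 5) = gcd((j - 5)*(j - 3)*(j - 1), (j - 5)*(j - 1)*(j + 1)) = j^2 - 6*j + 5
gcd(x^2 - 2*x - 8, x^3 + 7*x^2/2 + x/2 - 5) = x + 2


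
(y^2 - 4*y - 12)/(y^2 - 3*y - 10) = (y - 6)/(y - 5)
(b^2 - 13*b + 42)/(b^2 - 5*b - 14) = (b - 6)/(b + 2)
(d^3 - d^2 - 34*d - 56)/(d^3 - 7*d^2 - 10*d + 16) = (d^2 - 3*d - 28)/(d^2 - 9*d + 8)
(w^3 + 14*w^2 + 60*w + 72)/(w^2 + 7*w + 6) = (w^2 + 8*w + 12)/(w + 1)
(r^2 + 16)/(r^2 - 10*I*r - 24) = (r + 4*I)/(r - 6*I)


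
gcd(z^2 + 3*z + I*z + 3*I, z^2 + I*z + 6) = 1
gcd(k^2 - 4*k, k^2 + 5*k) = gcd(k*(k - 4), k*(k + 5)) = k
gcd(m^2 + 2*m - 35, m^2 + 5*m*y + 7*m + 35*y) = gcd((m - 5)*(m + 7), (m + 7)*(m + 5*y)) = m + 7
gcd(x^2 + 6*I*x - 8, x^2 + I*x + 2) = x + 2*I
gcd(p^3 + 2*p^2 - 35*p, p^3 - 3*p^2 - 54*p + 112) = p + 7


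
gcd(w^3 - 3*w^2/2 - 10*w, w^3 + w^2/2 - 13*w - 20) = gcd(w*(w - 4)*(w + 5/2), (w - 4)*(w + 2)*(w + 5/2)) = w^2 - 3*w/2 - 10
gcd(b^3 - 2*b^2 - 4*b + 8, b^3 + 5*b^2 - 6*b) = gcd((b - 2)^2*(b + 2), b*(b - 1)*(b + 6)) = 1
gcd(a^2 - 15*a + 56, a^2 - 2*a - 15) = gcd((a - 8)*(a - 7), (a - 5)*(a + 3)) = 1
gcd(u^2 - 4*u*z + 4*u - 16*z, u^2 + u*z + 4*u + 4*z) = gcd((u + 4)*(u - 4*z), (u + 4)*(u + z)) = u + 4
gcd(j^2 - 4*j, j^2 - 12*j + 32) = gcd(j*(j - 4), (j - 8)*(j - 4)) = j - 4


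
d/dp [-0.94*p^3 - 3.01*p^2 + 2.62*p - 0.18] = -2.82*p^2 - 6.02*p + 2.62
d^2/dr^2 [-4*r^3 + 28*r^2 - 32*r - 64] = 56 - 24*r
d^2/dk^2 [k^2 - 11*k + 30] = 2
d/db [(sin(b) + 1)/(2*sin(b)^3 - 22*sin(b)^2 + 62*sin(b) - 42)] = (-sin(b)^3 + 4*sin(b)^2 + 11*sin(b) - 26)*cos(b)/((sin(b) - 7)^2*(sin(b) - 3)^2*(sin(b) - 1)^2)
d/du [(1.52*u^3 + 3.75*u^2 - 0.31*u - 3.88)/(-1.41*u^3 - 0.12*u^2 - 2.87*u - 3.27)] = (-8.88178419700125e-16*u^5 + 5.1051*u^4 - 9.599*u^3 - 42.1233*u^2 - 25.4562*u - 10.1219)/(1.9881*u^6 + 0.3384*u^5 + 8.1078*u^4 + 9.9102*u^3 + 9.0217*u^2 + 18.7698*u + 10.6929)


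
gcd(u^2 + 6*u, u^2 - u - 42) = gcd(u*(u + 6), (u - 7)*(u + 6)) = u + 6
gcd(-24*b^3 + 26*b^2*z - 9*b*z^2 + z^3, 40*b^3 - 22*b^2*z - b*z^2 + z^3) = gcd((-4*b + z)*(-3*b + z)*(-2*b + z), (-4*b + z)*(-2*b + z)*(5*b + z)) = 8*b^2 - 6*b*z + z^2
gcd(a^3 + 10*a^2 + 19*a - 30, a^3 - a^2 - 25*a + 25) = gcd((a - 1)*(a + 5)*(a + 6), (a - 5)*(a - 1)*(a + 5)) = a^2 + 4*a - 5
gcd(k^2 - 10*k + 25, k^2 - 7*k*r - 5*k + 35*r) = k - 5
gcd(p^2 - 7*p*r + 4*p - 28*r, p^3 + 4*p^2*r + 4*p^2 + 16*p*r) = p + 4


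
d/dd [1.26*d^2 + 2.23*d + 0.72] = 2.52*d + 2.23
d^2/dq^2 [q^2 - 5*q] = 2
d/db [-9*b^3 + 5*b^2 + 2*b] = -27*b^2 + 10*b + 2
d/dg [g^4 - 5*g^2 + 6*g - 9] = 4*g^3 - 10*g + 6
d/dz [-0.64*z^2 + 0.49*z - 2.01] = 0.49 - 1.28*z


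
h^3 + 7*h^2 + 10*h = h*(h + 2)*(h + 5)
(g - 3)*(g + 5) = g^2 + 2*g - 15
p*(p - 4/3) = p^2 - 4*p/3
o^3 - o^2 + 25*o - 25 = (o - 1)*(o - 5*I)*(o + 5*I)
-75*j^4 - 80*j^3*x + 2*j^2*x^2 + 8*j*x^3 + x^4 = (-3*j + x)*(j + x)*(5*j + x)^2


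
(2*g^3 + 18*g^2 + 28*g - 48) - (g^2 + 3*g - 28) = 2*g^3 + 17*g^2 + 25*g - 20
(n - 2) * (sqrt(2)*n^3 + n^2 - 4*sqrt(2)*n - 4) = sqrt(2)*n^4 - 2*sqrt(2)*n^3 + n^3 - 4*sqrt(2)*n^2 - 2*n^2 - 4*n + 8*sqrt(2)*n + 8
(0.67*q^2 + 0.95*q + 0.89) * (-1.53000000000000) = -1.0251*q^2 - 1.4535*q - 1.3617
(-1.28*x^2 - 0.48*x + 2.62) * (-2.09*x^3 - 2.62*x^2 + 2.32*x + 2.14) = 2.6752*x^5 + 4.3568*x^4 - 7.1878*x^3 - 10.7172*x^2 + 5.0512*x + 5.6068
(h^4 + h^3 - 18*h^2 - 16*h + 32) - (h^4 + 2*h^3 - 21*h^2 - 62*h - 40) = -h^3 + 3*h^2 + 46*h + 72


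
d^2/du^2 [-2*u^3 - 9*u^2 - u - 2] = -12*u - 18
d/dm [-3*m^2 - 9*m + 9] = -6*m - 9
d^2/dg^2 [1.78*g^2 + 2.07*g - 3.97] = 3.56000000000000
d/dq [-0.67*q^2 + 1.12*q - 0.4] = 1.12 - 1.34*q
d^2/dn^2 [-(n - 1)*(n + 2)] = -2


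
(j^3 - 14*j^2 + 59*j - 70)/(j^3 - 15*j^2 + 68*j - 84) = (j - 5)/(j - 6)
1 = 1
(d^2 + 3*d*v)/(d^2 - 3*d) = (d + 3*v)/(d - 3)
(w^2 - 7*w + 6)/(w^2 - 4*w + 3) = (w - 6)/(w - 3)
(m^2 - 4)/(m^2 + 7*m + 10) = (m - 2)/(m + 5)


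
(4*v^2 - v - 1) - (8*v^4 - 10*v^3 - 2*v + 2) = -8*v^4 + 10*v^3 + 4*v^2 + v - 3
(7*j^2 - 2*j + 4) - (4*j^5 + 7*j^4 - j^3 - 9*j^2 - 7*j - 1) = -4*j^5 - 7*j^4 + j^3 + 16*j^2 + 5*j + 5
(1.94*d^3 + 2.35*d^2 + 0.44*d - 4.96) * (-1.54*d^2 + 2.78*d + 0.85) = -2.9876*d^5 + 1.7742*d^4 + 7.5044*d^3 + 10.8591*d^2 - 13.4148*d - 4.216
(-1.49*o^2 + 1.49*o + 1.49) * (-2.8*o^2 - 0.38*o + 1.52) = 4.172*o^4 - 3.6058*o^3 - 7.003*o^2 + 1.6986*o + 2.2648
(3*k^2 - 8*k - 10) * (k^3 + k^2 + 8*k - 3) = 3*k^5 - 5*k^4 + 6*k^3 - 83*k^2 - 56*k + 30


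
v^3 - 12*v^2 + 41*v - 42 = (v - 7)*(v - 3)*(v - 2)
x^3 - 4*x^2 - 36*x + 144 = (x - 6)*(x - 4)*(x + 6)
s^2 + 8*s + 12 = (s + 2)*(s + 6)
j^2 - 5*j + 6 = (j - 3)*(j - 2)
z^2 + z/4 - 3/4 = (z - 3/4)*(z + 1)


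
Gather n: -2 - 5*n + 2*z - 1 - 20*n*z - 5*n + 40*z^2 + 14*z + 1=n*(-20*z - 10) + 40*z^2 + 16*z - 2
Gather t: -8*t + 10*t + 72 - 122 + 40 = 2*t - 10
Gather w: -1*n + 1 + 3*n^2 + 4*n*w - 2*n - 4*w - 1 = 3*n^2 - 3*n + w*(4*n - 4)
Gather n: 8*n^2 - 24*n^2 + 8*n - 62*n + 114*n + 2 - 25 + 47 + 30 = -16*n^2 + 60*n + 54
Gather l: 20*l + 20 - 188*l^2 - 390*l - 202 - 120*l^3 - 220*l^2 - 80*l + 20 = -120*l^3 - 408*l^2 - 450*l - 162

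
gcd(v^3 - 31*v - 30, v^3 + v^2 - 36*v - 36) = v^2 - 5*v - 6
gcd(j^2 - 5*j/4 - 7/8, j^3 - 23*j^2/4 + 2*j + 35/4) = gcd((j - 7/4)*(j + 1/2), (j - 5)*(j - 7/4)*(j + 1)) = j - 7/4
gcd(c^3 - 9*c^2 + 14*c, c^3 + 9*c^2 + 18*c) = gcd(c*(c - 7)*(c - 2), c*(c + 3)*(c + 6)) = c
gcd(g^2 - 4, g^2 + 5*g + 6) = g + 2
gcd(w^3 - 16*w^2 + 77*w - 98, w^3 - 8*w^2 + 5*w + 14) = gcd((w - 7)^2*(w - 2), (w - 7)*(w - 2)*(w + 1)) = w^2 - 9*w + 14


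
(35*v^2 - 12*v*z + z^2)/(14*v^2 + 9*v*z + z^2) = (35*v^2 - 12*v*z + z^2)/(14*v^2 + 9*v*z + z^2)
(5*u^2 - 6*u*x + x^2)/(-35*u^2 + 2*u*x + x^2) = (-u + x)/(7*u + x)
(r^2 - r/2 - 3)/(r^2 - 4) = (r + 3/2)/(r + 2)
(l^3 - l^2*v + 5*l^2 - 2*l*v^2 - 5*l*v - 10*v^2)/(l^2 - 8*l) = (l^3 - l^2*v + 5*l^2 - 2*l*v^2 - 5*l*v - 10*v^2)/(l*(l - 8))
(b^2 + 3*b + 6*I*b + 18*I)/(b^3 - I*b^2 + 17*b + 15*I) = (b^2 + b*(3 + 6*I) + 18*I)/(b^3 - I*b^2 + 17*b + 15*I)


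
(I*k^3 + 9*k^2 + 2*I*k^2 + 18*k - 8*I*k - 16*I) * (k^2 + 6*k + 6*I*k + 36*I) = I*k^5 + 3*k^4 + 8*I*k^4 + 24*k^3 + 58*I*k^3 + 84*k^2 + 368*I*k^2 + 384*k + 552*I*k + 576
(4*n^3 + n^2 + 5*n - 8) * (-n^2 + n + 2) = -4*n^5 + 3*n^4 + 4*n^3 + 15*n^2 + 2*n - 16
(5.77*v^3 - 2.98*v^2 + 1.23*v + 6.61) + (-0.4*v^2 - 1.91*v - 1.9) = 5.77*v^3 - 3.38*v^2 - 0.68*v + 4.71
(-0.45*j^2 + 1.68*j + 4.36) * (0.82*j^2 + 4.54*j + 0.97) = -0.369*j^4 - 0.6654*j^3 + 10.7659*j^2 + 21.424*j + 4.2292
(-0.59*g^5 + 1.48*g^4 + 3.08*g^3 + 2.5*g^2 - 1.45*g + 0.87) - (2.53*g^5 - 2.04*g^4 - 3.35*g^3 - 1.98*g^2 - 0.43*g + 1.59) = -3.12*g^5 + 3.52*g^4 + 6.43*g^3 + 4.48*g^2 - 1.02*g - 0.72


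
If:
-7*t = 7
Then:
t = -1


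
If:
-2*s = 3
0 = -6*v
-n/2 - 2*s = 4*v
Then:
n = 6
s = -3/2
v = 0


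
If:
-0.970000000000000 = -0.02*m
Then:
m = 48.50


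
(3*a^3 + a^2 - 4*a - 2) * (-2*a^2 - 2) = -6*a^5 - 2*a^4 + 2*a^3 + 2*a^2 + 8*a + 4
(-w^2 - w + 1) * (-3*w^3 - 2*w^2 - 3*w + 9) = 3*w^5 + 5*w^4 + 2*w^3 - 8*w^2 - 12*w + 9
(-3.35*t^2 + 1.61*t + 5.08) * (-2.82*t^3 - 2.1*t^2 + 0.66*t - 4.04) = 9.447*t^5 + 2.4948*t^4 - 19.9176*t^3 + 3.9286*t^2 - 3.1516*t - 20.5232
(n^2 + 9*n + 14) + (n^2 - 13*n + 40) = 2*n^2 - 4*n + 54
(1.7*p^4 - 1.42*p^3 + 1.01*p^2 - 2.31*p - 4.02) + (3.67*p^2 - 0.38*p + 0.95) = 1.7*p^4 - 1.42*p^3 + 4.68*p^2 - 2.69*p - 3.07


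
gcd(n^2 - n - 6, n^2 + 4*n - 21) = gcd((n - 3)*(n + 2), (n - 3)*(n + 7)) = n - 3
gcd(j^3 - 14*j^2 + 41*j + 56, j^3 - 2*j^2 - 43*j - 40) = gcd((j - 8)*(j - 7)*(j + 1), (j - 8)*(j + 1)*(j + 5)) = j^2 - 7*j - 8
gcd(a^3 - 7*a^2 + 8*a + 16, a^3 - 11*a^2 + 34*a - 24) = a - 4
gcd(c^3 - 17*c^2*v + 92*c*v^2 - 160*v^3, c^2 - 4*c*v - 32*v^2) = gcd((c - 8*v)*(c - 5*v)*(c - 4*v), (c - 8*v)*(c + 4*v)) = -c + 8*v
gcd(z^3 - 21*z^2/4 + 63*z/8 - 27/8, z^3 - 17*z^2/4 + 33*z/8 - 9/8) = z^2 - 15*z/4 + 9/4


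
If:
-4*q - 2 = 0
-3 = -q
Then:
No Solution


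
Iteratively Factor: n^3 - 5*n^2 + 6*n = (n)*(n^2 - 5*n + 6) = n*(n - 3)*(n - 2)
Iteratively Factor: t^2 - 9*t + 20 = (t - 5)*(t - 4)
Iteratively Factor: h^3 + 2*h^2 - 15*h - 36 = (h - 4)*(h^2 + 6*h + 9) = (h - 4)*(h + 3)*(h + 3)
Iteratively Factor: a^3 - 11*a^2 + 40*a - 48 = (a - 3)*(a^2 - 8*a + 16) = (a - 4)*(a - 3)*(a - 4)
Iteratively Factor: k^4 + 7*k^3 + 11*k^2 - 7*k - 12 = (k + 3)*(k^3 + 4*k^2 - k - 4) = (k + 3)*(k + 4)*(k^2 - 1) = (k - 1)*(k + 3)*(k + 4)*(k + 1)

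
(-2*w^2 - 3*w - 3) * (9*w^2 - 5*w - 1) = -18*w^4 - 17*w^3 - 10*w^2 + 18*w + 3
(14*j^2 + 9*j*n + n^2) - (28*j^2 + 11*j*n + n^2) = -14*j^2 - 2*j*n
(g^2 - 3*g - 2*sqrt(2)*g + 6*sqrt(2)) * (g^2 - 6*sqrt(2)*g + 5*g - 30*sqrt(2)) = g^4 - 8*sqrt(2)*g^3 + 2*g^3 - 16*sqrt(2)*g^2 + 9*g^2 + 48*g + 120*sqrt(2)*g - 360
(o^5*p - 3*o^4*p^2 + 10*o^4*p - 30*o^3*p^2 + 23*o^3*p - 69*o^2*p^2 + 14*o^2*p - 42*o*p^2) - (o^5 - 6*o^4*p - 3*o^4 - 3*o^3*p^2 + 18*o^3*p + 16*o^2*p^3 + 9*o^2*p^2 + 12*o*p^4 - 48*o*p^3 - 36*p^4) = o^5*p - o^5 - 3*o^4*p^2 + 16*o^4*p + 3*o^4 - 27*o^3*p^2 + 5*o^3*p - 16*o^2*p^3 - 78*o^2*p^2 + 14*o^2*p - 12*o*p^4 + 48*o*p^3 - 42*o*p^2 + 36*p^4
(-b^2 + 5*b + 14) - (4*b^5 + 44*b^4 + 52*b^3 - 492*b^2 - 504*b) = -4*b^5 - 44*b^4 - 52*b^3 + 491*b^2 + 509*b + 14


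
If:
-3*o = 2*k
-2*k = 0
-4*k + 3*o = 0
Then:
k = 0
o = 0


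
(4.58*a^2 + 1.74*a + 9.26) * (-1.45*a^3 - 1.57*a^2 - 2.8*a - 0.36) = -6.641*a^5 - 9.7136*a^4 - 28.9828*a^3 - 21.059*a^2 - 26.5544*a - 3.3336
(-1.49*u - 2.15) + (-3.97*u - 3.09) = -5.46*u - 5.24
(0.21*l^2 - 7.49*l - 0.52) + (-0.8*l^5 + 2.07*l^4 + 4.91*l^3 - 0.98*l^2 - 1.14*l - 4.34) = -0.8*l^5 + 2.07*l^4 + 4.91*l^3 - 0.77*l^2 - 8.63*l - 4.86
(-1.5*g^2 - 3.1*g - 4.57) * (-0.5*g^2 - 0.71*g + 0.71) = 0.75*g^4 + 2.615*g^3 + 3.421*g^2 + 1.0437*g - 3.2447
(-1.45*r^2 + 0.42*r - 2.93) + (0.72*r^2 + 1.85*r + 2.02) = -0.73*r^2 + 2.27*r - 0.91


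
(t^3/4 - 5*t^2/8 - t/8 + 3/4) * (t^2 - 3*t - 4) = t^5/4 - 11*t^4/8 + 3*t^3/4 + 29*t^2/8 - 7*t/4 - 3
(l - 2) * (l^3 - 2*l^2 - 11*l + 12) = l^4 - 4*l^3 - 7*l^2 + 34*l - 24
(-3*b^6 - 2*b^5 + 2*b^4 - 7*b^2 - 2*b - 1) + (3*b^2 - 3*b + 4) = -3*b^6 - 2*b^5 + 2*b^4 - 4*b^2 - 5*b + 3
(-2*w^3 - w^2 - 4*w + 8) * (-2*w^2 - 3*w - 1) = 4*w^5 + 8*w^4 + 13*w^3 - 3*w^2 - 20*w - 8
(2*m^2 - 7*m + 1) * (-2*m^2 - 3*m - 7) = -4*m^4 + 8*m^3 + 5*m^2 + 46*m - 7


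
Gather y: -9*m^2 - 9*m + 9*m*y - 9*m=-9*m^2 + 9*m*y - 18*m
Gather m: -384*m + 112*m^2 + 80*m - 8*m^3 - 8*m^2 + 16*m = -8*m^3 + 104*m^2 - 288*m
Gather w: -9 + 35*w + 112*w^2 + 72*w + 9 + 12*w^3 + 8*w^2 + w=12*w^3 + 120*w^2 + 108*w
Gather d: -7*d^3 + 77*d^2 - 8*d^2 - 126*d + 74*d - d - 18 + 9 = -7*d^3 + 69*d^2 - 53*d - 9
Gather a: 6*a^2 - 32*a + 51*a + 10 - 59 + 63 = 6*a^2 + 19*a + 14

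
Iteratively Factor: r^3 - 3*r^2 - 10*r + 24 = (r + 3)*(r^2 - 6*r + 8) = (r - 2)*(r + 3)*(r - 4)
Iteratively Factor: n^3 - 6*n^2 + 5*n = (n - 5)*(n^2 - n) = (n - 5)*(n - 1)*(n)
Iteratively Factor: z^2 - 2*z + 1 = (z - 1)*(z - 1)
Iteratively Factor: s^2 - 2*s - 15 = (s + 3)*(s - 5)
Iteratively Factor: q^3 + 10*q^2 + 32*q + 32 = (q + 4)*(q^2 + 6*q + 8) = (q + 4)^2*(q + 2)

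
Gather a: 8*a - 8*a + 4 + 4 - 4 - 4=0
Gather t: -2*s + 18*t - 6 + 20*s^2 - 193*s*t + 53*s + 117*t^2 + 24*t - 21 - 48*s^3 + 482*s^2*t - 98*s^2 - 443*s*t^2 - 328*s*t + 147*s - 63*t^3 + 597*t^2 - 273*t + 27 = -48*s^3 - 78*s^2 + 198*s - 63*t^3 + t^2*(714 - 443*s) + t*(482*s^2 - 521*s - 231)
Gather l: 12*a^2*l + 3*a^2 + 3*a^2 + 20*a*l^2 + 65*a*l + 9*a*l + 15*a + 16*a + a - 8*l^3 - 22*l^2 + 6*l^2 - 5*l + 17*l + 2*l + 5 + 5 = 6*a^2 + 32*a - 8*l^3 + l^2*(20*a - 16) + l*(12*a^2 + 74*a + 14) + 10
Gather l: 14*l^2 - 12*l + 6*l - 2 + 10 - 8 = 14*l^2 - 6*l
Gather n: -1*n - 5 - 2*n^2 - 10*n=-2*n^2 - 11*n - 5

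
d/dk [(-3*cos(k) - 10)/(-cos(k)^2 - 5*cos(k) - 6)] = (3*cos(k)^2 + 20*cos(k) + 32)*sin(k)/((cos(k) + 2)^2*(cos(k) + 3)^2)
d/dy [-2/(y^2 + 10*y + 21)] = 4*(y + 5)/(y^2 + 10*y + 21)^2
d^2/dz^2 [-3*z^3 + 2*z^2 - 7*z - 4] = 4 - 18*z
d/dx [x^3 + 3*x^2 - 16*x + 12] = 3*x^2 + 6*x - 16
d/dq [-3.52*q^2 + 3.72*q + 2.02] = 3.72 - 7.04*q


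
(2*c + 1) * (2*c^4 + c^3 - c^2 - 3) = 4*c^5 + 4*c^4 - c^3 - c^2 - 6*c - 3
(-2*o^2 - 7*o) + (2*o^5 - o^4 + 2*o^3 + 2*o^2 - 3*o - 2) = 2*o^5 - o^4 + 2*o^3 - 10*o - 2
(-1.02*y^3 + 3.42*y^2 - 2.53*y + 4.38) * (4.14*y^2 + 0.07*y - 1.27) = -4.2228*y^5 + 14.0874*y^4 - 8.9394*y^3 + 13.6127*y^2 + 3.5197*y - 5.5626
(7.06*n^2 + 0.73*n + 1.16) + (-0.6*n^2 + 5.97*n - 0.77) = 6.46*n^2 + 6.7*n + 0.39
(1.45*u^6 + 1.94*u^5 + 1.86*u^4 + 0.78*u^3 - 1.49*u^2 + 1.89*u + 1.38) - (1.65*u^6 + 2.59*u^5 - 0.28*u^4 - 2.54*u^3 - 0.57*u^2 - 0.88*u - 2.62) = -0.2*u^6 - 0.65*u^5 + 2.14*u^4 + 3.32*u^3 - 0.92*u^2 + 2.77*u + 4.0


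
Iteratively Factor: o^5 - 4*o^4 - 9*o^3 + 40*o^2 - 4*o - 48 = (o + 3)*(o^4 - 7*o^3 + 12*o^2 + 4*o - 16) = (o + 1)*(o + 3)*(o^3 - 8*o^2 + 20*o - 16) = (o - 2)*(o + 1)*(o + 3)*(o^2 - 6*o + 8) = (o - 4)*(o - 2)*(o + 1)*(o + 3)*(o - 2)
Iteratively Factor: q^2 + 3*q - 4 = (q + 4)*(q - 1)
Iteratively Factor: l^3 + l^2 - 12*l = (l)*(l^2 + l - 12) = l*(l + 4)*(l - 3)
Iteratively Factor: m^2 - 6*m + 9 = (m - 3)*(m - 3)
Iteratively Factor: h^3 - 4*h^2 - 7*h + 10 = (h + 2)*(h^2 - 6*h + 5) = (h - 1)*(h + 2)*(h - 5)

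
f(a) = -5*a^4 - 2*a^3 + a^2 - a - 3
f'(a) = -20*a^3 - 6*a^2 + 2*a - 1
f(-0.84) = -2.76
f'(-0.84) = 4.94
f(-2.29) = -108.95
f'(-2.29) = 203.14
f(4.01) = -1412.74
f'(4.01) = -1379.08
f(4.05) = -1468.72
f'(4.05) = -1419.92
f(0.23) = -3.22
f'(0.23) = -1.10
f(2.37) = -184.13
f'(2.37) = -296.20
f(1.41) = -27.79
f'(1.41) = -66.17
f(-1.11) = -5.51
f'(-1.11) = 16.74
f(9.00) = -34194.00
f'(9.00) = -15049.00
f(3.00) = -456.00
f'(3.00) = -589.00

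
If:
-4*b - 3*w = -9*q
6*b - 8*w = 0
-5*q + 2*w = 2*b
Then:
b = 0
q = 0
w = 0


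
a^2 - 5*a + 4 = (a - 4)*(a - 1)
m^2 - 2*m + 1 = (m - 1)^2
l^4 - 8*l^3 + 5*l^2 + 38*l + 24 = (l - 6)*(l - 4)*(l + 1)^2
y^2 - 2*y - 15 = (y - 5)*(y + 3)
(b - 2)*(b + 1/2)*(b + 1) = b^3 - b^2/2 - 5*b/2 - 1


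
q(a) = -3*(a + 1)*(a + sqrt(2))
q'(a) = -6*a - 3*sqrt(2) - 3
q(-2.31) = -3.52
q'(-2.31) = 6.62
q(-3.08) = -10.39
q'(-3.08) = 11.24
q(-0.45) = -1.59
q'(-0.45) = -4.54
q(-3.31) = -13.14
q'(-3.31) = 12.62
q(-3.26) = -12.51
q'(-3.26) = 12.32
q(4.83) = -109.21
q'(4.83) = -36.22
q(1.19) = -17.11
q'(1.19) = -14.38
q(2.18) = -34.29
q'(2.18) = -20.32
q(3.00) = -52.97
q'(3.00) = -25.24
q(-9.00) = -182.06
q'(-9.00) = 46.76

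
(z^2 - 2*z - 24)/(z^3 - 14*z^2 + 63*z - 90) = (z + 4)/(z^2 - 8*z + 15)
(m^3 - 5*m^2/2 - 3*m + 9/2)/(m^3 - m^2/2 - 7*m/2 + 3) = (2*m^2 - 3*m - 9)/(2*m^2 + m - 6)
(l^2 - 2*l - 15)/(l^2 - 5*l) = (l + 3)/l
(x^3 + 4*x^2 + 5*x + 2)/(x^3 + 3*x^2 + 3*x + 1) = (x + 2)/(x + 1)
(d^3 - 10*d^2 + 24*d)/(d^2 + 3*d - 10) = d*(d^2 - 10*d + 24)/(d^2 + 3*d - 10)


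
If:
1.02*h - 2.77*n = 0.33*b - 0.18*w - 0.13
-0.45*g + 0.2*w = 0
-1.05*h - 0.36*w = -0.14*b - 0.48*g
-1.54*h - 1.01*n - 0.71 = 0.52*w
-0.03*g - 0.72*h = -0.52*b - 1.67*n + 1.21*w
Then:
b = -3.49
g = -0.40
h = -0.34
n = 0.28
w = -0.90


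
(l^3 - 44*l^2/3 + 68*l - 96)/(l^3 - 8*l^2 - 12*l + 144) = (l - 8/3)/(l + 4)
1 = 1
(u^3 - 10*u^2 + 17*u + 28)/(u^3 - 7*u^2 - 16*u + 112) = (u + 1)/(u + 4)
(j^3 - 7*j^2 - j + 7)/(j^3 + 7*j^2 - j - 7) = (j - 7)/(j + 7)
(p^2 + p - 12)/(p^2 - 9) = (p + 4)/(p + 3)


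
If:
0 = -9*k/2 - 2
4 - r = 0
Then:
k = -4/9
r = 4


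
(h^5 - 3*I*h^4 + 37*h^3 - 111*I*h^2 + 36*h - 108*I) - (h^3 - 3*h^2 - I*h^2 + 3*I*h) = h^5 - 3*I*h^4 + 36*h^3 + 3*h^2 - 110*I*h^2 + 36*h - 3*I*h - 108*I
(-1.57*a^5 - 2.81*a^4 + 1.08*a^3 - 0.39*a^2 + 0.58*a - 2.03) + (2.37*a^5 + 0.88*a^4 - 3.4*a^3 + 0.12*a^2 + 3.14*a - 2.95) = 0.8*a^5 - 1.93*a^4 - 2.32*a^3 - 0.27*a^2 + 3.72*a - 4.98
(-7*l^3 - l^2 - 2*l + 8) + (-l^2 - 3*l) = -7*l^3 - 2*l^2 - 5*l + 8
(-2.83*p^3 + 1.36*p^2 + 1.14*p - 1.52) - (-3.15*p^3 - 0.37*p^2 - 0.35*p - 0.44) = 0.32*p^3 + 1.73*p^2 + 1.49*p - 1.08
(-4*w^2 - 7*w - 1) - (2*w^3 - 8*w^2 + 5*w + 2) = -2*w^3 + 4*w^2 - 12*w - 3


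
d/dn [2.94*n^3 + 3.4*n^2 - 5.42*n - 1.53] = 8.82*n^2 + 6.8*n - 5.42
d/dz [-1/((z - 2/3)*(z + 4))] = 6*(3*z + 5)/((z + 4)^2*(3*z - 2)^2)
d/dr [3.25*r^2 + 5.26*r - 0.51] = 6.5*r + 5.26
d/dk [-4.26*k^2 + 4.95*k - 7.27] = 4.95 - 8.52*k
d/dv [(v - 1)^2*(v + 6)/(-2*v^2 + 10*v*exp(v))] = (v - 1)*(v*(-3*v - 11)*(v - 5*exp(v)) - (v - 1)*(v + 6)*(5*v*exp(v) - 2*v + 5*exp(v)))/(2*v^2*(v - 5*exp(v))^2)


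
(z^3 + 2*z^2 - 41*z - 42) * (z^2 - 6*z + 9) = z^5 - 4*z^4 - 44*z^3 + 222*z^2 - 117*z - 378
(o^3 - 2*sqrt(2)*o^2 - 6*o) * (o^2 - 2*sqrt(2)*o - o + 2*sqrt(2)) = o^5 - 4*sqrt(2)*o^4 - o^4 + 2*o^3 + 4*sqrt(2)*o^3 - 2*o^2 + 12*sqrt(2)*o^2 - 12*sqrt(2)*o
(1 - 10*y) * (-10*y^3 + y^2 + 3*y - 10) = 100*y^4 - 20*y^3 - 29*y^2 + 103*y - 10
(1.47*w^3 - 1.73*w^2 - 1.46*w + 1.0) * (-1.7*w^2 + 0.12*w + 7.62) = -2.499*w^5 + 3.1174*w^4 + 13.4758*w^3 - 15.0578*w^2 - 11.0052*w + 7.62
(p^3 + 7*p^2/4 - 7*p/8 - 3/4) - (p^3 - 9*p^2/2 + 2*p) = 25*p^2/4 - 23*p/8 - 3/4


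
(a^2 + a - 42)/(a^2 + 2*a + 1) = (a^2 + a - 42)/(a^2 + 2*a + 1)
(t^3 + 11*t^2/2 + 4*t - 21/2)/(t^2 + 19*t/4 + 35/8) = 4*(t^2 + 2*t - 3)/(4*t + 5)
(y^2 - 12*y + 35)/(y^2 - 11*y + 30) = (y - 7)/(y - 6)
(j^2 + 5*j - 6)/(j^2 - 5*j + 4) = (j + 6)/(j - 4)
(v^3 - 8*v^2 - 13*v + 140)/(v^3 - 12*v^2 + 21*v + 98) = (v^2 - v - 20)/(v^2 - 5*v - 14)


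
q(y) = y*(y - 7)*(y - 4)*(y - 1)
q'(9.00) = 674.00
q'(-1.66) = -274.98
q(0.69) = -4.47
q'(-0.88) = -127.24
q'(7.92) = 318.78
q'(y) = y*(y - 7)*(y - 4) + y*(y - 7)*(y - 1) + y*(y - 4)*(y - 1) + (y - 7)*(y - 4)*(y - 1)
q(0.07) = -1.77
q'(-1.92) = -338.78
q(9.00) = 720.00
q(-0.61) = 34.45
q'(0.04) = -24.94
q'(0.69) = 9.99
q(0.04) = -1.06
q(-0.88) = 63.62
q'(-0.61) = -89.88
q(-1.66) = 216.43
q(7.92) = 197.65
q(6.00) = -60.00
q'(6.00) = 8.00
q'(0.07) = -22.72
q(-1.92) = 296.05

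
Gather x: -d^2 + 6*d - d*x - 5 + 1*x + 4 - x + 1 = -d^2 - d*x + 6*d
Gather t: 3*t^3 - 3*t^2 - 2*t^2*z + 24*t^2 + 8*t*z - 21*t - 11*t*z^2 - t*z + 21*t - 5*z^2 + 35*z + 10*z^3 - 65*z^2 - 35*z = 3*t^3 + t^2*(21 - 2*z) + t*(-11*z^2 + 7*z) + 10*z^3 - 70*z^2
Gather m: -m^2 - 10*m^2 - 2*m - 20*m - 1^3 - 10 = -11*m^2 - 22*m - 11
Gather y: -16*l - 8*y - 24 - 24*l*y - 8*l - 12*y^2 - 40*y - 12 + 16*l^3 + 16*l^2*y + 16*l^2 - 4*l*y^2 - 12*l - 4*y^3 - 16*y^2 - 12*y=16*l^3 + 16*l^2 - 36*l - 4*y^3 + y^2*(-4*l - 28) + y*(16*l^2 - 24*l - 60) - 36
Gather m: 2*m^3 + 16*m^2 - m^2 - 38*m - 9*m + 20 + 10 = 2*m^3 + 15*m^2 - 47*m + 30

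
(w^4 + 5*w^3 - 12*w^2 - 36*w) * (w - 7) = w^5 - 2*w^4 - 47*w^3 + 48*w^2 + 252*w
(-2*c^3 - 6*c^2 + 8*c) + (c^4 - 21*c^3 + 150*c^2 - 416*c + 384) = c^4 - 23*c^3 + 144*c^2 - 408*c + 384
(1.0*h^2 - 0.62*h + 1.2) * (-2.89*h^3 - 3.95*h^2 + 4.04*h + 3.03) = -2.89*h^5 - 2.1582*h^4 + 3.021*h^3 - 4.2148*h^2 + 2.9694*h + 3.636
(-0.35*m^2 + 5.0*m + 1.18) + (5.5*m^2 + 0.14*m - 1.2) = 5.15*m^2 + 5.14*m - 0.02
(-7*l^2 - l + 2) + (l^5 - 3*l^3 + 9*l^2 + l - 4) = l^5 - 3*l^3 + 2*l^2 - 2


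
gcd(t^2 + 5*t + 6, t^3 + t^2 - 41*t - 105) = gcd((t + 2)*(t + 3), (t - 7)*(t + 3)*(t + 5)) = t + 3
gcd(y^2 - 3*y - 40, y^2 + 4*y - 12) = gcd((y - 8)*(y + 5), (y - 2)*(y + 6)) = 1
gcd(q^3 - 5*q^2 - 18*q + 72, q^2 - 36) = q - 6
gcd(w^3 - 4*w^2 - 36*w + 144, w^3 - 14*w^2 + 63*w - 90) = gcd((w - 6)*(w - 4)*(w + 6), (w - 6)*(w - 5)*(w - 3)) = w - 6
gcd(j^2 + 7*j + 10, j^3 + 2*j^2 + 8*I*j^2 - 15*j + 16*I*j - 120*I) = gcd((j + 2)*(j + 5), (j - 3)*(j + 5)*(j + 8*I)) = j + 5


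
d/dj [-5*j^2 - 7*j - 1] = -10*j - 7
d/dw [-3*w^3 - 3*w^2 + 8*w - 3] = -9*w^2 - 6*w + 8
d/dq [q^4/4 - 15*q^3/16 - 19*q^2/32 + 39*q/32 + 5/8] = q^3 - 45*q^2/16 - 19*q/16 + 39/32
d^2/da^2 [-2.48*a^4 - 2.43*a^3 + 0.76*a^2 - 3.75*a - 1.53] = -29.76*a^2 - 14.58*a + 1.52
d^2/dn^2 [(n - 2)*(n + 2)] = 2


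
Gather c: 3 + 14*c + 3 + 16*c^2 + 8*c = 16*c^2 + 22*c + 6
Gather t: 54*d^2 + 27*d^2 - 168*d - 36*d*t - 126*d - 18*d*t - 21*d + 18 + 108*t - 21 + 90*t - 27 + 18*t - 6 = 81*d^2 - 315*d + t*(216 - 54*d) - 36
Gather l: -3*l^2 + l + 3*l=-3*l^2 + 4*l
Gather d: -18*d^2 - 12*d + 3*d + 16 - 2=-18*d^2 - 9*d + 14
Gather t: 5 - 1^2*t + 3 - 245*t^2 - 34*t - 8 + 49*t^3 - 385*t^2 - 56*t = 49*t^3 - 630*t^2 - 91*t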